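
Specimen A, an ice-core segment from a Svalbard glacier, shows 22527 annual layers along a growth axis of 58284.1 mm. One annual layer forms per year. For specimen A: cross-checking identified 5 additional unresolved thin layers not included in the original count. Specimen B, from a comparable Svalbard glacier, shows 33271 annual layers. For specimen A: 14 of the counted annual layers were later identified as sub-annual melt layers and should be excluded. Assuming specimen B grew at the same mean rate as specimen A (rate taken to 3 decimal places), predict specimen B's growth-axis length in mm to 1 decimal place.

Specimen A: adjusted count: 22527 − 14 + 5 = 22518 annual layers.
A: Mean rate = 58284.1 mm / 22518 years ≈ 2.588 mm/yr.
B's length ≈ 2.588 × 33271 = 86105.3 mm.

86105.3 mm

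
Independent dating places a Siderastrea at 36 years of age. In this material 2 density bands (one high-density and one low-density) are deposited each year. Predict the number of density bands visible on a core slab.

36 years at 2 density bands per year gives 36 × 2 = 72 density bands.
So 72 density bands should be present.

72 density bands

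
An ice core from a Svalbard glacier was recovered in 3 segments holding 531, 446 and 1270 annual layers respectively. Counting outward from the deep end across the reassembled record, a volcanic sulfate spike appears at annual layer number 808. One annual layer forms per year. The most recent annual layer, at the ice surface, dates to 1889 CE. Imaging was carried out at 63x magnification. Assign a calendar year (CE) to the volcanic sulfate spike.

450 CE

Total annual layers = 531 + 446 + 1270 = 2247.
The volcanic sulfate spike sits at annual layer 808 from the deep end, so 2247 − 808 = 1439 annual layers formed after it.
The annual layer at the ice surface is 1889 CE, so the volcanic sulfate spike dates to 1889 − 1439 = 450 CE.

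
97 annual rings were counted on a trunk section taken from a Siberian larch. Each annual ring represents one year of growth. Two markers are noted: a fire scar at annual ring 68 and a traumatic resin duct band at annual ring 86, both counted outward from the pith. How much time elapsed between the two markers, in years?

86 − 68 = 18 annual rings lie between the two events.
At one annual ring per year, 18 years elapsed between them.

18 years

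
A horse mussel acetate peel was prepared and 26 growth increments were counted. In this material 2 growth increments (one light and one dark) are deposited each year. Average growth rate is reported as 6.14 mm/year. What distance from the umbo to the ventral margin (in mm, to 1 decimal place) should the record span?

Dividing by 2 growth increments per year: 26 / 2 = 13 years.
13 years at 6.14 mm/year gives 6.14 × 13 = 79.8 mm.

79.8 mm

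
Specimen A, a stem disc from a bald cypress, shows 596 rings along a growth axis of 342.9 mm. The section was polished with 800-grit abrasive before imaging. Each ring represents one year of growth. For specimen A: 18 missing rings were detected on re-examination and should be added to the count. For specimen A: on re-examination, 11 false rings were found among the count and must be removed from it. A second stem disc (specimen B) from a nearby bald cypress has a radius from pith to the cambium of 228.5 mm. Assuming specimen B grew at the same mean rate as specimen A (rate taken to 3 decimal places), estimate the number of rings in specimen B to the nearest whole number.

402 rings

Specimen A: correcting the raw count gives 596 − 11 + 18 = 603 true rings.
A: Extension rate ≈ 342.9 / 603 = 0.569 mm per year.
B spans 228.5 / 0.569 = 401.58 years ≈ 402 rings.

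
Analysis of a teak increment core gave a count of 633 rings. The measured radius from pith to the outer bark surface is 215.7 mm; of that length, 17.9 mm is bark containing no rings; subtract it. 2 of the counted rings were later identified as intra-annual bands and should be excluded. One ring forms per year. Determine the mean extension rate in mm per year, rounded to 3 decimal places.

After corrections the count is 633 − 2 = 631 rings.
The growth record spans 215.7 − 17.9 = 197.8 mm.
197.8 mm over 631 years gives 197.8 / 631 ≈ 0.313 mm per year.

0.313 mm per year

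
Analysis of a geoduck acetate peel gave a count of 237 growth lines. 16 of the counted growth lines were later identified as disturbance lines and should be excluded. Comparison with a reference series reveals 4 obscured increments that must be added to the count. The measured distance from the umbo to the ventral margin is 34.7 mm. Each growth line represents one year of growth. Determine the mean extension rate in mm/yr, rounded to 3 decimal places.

0.154 mm/yr

Correcting the raw count gives 237 − 16 + 4 = 225 true growth lines.
Mean rate = 34.7 mm / 225 years ≈ 0.154 mm/yr.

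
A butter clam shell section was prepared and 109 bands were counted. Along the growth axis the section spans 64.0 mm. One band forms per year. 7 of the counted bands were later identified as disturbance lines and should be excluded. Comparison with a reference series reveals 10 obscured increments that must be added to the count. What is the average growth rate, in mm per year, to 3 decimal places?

Correcting the raw count gives 109 − 7 + 10 = 112 true bands.
Mean rate = 64.0 mm / 112 years ≈ 0.571 mm per year.

0.571 mm per year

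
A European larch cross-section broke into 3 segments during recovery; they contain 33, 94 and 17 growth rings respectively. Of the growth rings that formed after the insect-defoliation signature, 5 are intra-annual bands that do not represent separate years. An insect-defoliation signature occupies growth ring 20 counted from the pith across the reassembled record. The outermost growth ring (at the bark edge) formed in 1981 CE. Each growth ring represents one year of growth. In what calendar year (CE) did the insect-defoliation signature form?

Total growth rings = 33 + 94 + 17 = 144.
The insect-defoliation signature sits at growth ring 20 from the pith, so 144 − 20 = 124 growth rings formed after it.
Removing the 5 false growth rings leaves 124 − 5 = 119 true growth rings beyond the insect-defoliation signature.
1981 − 119 = 1862 CE.

1862 CE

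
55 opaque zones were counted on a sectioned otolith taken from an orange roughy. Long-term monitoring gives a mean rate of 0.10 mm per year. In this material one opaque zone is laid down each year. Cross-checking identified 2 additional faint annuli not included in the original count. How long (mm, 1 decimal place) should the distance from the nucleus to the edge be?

True opaque zone count = 55 + 2 = 57.
Predicted length = 0.10 mm/year × 57 years = 5.7 mm.

5.7 mm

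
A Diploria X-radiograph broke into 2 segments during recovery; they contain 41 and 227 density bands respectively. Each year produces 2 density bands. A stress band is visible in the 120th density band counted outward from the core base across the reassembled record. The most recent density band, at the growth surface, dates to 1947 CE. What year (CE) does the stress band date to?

Total density bands = 41 + 227 = 268.
268 − 120 = 148 density bands lie beyond the stress band toward the growth surface.
Dividing by 2 density bands per year: 148 / 2 = 74 years.
1947 − 74 = 1873 CE.

1873 CE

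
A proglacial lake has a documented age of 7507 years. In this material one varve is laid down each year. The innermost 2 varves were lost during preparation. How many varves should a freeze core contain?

Expected varves over 7507 years: 7507.
Subtracting the 2 varves not captured gives 7507 − 2 = 7505 varves in the record.

7505 varves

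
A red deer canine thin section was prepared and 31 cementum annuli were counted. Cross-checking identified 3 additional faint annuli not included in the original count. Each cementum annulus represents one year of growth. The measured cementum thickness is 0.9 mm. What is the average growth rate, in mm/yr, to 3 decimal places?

0.026 mm/yr

Adjusted count: 31 + 3 = 34 cementum annuli.
Extension rate ≈ 0.9 / 34 = 0.026 mm/yr.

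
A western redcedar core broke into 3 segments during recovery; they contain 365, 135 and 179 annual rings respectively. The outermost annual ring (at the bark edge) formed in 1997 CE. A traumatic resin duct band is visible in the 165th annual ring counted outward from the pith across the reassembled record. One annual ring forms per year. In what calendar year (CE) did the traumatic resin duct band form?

Total annual rings = 365 + 135 + 179 = 679.
The traumatic resin duct band sits at annual ring 165 from the pith, so 679 − 165 = 514 annual rings formed after it.
1997 − 514 = 1483 CE.

1483 CE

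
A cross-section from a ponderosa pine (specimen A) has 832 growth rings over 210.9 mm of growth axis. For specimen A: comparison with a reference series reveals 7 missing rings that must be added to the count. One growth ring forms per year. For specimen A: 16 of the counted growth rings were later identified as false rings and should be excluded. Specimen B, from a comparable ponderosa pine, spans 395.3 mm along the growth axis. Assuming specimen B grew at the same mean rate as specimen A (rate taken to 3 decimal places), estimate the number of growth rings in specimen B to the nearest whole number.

1544 growth rings

Specimen A: adjusted count: 832 − 16 + 7 = 823 growth rings.
A: Extension rate ≈ 210.9 / 823 = 0.256 mm/year.
For B, 395.3 / 0.256 = 1544.14 years ≈ 1544 growth rings.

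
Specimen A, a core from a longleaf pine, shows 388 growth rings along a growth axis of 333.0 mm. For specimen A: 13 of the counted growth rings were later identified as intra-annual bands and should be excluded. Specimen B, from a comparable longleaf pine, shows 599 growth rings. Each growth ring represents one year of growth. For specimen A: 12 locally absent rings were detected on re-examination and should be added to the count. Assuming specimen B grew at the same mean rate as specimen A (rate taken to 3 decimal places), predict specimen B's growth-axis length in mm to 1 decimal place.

Specimen A: true growth ring count = 388 − 13 + 12 = 387.
A: Mean rate = 333.0 mm / 387 years ≈ 0.860 mm/yr.
For B, 0.860 mm/year × 599 years = 515.1 mm.

515.1 mm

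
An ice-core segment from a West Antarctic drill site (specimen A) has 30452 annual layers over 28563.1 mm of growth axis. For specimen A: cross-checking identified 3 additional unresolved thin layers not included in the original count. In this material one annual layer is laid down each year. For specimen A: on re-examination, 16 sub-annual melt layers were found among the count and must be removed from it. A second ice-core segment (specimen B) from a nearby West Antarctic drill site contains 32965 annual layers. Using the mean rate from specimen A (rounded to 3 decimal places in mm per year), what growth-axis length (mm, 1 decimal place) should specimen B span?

30921.2 mm

Specimen A: correcting the raw count gives 30452 − 16 + 3 = 30439 true annual layers.
A: Extension rate ≈ 28563.1 / 30439 = 0.938 mm per year.
B's length ≈ 0.938 × 32965 = 30921.2 mm.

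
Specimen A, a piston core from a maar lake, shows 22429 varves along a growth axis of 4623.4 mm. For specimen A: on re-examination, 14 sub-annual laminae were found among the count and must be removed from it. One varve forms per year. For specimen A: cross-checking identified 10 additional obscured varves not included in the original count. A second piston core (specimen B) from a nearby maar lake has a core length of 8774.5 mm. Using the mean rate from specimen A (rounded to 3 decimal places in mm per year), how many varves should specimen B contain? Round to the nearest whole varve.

Specimen A: after corrections the count is 22429 − 14 + 10 = 22425 varves.
A: Mean rate = 4623.4 mm / 22425 years ≈ 0.206 mm/yr.
Specimen B: 8774.5 mm / 0.206 mm per year = 42594.66 years ≈ 42595 varves.

42595 varves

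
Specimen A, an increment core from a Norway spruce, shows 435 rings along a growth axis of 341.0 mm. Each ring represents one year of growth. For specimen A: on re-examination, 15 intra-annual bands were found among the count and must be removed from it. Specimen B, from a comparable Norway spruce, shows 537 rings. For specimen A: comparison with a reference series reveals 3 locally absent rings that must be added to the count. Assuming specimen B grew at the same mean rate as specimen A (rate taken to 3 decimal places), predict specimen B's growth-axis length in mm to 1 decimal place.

Specimen A: adjusted count: 435 − 15 + 3 = 423 rings.
A: Mean rate = 341.0 mm / 423 years ≈ 0.806 mm/year.
B's length ≈ 0.806 × 537 = 432.8 mm.

432.8 mm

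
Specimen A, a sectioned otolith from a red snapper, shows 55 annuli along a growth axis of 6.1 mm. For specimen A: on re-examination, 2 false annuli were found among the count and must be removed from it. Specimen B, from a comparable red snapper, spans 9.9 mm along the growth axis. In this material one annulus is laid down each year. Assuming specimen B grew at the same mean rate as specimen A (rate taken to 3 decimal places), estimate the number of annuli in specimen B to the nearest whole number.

Specimen A: after corrections the count is 55 − 2 = 53 annuli.
A: 6.1 mm over 53 years gives 6.1 / 53 ≈ 0.115 mm per year.
For B, 9.9 / 0.115 = 86.09 years ≈ 86 annuli.

86 annuli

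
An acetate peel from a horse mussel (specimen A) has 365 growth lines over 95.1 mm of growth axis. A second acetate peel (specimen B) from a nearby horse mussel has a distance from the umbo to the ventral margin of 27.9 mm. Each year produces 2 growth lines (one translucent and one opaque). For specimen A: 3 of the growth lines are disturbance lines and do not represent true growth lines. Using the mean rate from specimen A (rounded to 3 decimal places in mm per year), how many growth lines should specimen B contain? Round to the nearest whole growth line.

Specimen A: correcting the raw count gives 365 − 3 = 362 true growth lines.
Specimen A: dividing by 2 growth lines per year: 362 / 2 = 181 years.
A: Mean rate = 95.1 mm / 181 years ≈ 0.525 mm per year.
Specimen B: 27.9 mm / 0.525 mm per year = 53.14 years; at 2 growth lines per year that is 53.14 × 2 ≈ 106 growth lines.

106 growth lines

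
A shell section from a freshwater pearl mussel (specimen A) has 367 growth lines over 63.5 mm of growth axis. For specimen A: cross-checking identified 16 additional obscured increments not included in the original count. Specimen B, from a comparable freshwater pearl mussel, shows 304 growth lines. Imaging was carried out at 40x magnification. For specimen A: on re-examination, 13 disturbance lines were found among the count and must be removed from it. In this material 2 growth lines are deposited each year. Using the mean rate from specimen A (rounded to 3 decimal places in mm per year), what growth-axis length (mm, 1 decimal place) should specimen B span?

52.1 mm

Specimen A: adjusted count: 367 − 13 + 16 = 370 growth lines.
Specimen A: dividing by 2 growth lines per year: 370 / 2 = 185 years.
A: Mean rate = 63.5 mm / 185 years ≈ 0.343 mm/year.
Specimen B: with 2 growth lines per year, 304 / 2 = 152 years. For B, 0.343 mm/year × 152 years = 52.1 mm.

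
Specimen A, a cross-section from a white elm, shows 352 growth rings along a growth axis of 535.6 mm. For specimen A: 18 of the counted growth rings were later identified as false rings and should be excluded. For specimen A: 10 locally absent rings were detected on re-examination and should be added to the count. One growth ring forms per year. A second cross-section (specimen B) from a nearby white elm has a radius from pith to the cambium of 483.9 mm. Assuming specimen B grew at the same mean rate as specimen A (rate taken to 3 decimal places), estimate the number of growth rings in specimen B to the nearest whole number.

Specimen A: adjusted count: 352 − 18 + 10 = 344 growth rings.
A: 535.6 mm over 344 years gives 535.6 / 344 ≈ 1.557 mm/year.
Specimen B: 483.9 mm / 1.557 mm per year = 310.79 years ≈ 311 growth rings.

311 growth rings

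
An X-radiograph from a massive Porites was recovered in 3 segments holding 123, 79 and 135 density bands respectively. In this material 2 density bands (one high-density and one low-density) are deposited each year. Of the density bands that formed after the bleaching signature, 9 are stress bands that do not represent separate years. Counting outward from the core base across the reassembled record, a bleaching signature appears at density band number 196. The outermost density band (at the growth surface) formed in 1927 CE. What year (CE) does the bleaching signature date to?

1861 CE

Total density bands = 123 + 79 + 135 = 337.
The bleaching signature sits at density band 196 from the core base, so 337 − 196 = 141 density bands formed after it.
Removing the 9 false density bands leaves 141 − 9 = 132 true density bands beyond the bleaching signature.
With 2 density bands per year, 132 / 2 = 66 years.
The density band at the growth surface is 1927 CE, so the bleaching signature dates to 1927 − 66 = 1861 CE.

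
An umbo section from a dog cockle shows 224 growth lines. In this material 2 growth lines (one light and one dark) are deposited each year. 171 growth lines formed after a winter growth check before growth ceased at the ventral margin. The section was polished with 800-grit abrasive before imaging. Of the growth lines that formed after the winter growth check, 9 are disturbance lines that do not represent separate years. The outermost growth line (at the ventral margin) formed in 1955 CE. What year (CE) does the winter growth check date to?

1874 CE

171 growth lines formed after the winter growth check.
171 − 9 false = 162 true growth lines after the winter growth check.
With 2 growth lines per year, 162 / 2 = 81 years.
1955 − 81 = 1874 CE.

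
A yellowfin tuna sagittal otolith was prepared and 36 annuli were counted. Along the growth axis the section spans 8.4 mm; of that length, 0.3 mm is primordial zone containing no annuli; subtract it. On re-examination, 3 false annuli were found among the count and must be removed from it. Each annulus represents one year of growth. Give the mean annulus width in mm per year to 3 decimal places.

0.245 mm per year

True annulus count = 36 − 3 = 33.
Net length = 8.4 − 0.3 = 8.1 mm.
8.1 mm over 33 years gives 8.1 / 33 ≈ 0.245 mm per year.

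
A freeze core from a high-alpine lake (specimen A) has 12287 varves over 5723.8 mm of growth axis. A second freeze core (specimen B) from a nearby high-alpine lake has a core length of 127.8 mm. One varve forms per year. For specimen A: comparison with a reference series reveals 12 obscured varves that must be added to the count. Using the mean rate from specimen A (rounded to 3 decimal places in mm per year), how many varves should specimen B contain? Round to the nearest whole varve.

Specimen A: after corrections the count is 12287 + 12 = 12299 varves.
A: Mean rate = 5723.8 mm / 12299 years ≈ 0.465 mm/yr.
For B, 127.8 / 0.465 = 274.84 years ≈ 275 varves.

275 varves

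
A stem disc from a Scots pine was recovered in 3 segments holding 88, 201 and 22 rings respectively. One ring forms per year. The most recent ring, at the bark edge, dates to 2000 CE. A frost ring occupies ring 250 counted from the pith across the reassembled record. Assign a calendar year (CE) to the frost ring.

Total rings = 88 + 201 + 22 = 311.
311 − 250 = 61 rings lie beyond the frost ring toward the bark edge.
The ring at the bark edge is 2000 CE, so the frost ring dates to 2000 − 61 = 1939 CE.

1939 CE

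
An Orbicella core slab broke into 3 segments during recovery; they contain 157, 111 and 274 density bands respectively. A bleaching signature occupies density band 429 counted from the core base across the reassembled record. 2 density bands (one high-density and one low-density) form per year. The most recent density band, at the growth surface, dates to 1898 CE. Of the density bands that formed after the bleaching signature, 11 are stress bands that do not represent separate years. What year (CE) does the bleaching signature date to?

1847 CE

Total density bands = 157 + 111 + 274 = 542.
Between density band 429 and the growth surface there are 542 − 429 = 113 density bands.
Removing the 11 false density bands leaves 113 − 11 = 102 true density bands beyond the bleaching signature.
Dividing by 2 density bands per year: 102 / 2 = 51 years.
Counting back 51 years from 1898 CE places the bleaching signature in 1898 − 51 = 1847 CE.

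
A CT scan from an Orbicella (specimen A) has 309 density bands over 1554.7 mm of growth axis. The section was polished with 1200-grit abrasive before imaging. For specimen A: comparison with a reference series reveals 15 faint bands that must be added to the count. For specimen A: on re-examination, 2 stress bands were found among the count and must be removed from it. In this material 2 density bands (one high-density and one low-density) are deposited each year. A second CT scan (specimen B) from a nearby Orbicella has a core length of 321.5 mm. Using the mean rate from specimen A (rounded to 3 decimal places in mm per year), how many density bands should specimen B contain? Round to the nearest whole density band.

Specimen A: true density band count = 309 − 2 + 15 = 322.
Specimen A: 322 density bands at 2 per year is 322 / 2 = 161 years.
A: Extension rate ≈ 1554.7 / 161 = 9.657 mm/yr.
B spans 321.5 / 9.657 = 33.29 years; at 2 density bands per year that is 33.29 × 2 ≈ 67 density bands.

67 density bands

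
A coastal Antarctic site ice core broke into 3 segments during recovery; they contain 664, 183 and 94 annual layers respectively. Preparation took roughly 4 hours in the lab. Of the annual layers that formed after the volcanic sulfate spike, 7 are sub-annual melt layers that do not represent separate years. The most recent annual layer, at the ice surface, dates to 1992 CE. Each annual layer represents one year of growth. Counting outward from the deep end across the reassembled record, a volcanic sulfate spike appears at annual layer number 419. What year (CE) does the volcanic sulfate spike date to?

Total annual layers = 664 + 183 + 94 = 941.
Between annual layer 419 and the ice surface there are 941 − 419 = 522 annual layers.
Removing the 7 false annual layers leaves 522 − 7 = 515 true annual layers beyond the volcanic sulfate spike.
The annual layer at the ice surface is 1992 CE, so the volcanic sulfate spike dates to 1992 − 515 = 1477 CE.

1477 CE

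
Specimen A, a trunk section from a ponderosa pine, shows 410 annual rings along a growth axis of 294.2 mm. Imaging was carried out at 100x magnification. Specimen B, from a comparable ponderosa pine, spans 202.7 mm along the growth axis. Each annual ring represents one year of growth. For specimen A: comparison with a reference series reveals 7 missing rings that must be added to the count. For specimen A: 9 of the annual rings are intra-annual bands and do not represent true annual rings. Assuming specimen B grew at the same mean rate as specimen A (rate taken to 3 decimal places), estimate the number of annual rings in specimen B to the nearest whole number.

281 annual rings

Specimen A: correcting the raw count gives 410 − 9 + 7 = 408 true annual rings.
A: Mean rate = 294.2 mm / 408 years ≈ 0.721 mm/yr.
For B, 202.7 / 0.721 = 281.14 years ≈ 281 annual rings.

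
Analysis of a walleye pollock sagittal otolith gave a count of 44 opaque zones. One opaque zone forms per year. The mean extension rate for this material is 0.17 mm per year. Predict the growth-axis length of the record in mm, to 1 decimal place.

The record spans 44 years at 0.17 mm per year.
Length ≈ 0.17 × 44 = 7.5 mm.

7.5 mm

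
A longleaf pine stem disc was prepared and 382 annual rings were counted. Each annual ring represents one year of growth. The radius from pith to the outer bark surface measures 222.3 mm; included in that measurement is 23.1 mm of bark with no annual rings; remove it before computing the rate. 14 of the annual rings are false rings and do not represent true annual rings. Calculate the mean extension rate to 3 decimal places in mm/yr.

0.541 mm/yr

After corrections the count is 382 − 14 = 368 annual rings.
Removing the 23.1 mm offcut leaves 222.3 − 23.1 = 199.2 mm.
Extension rate ≈ 199.2 / 368 = 0.541 mm/yr.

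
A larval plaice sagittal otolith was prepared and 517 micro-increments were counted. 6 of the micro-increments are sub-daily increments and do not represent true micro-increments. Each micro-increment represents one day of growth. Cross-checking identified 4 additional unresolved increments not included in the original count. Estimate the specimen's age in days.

515 d

True micro-increment count = 517 − 6 + 4 = 515.
At one micro-increment per day, that is 515 days.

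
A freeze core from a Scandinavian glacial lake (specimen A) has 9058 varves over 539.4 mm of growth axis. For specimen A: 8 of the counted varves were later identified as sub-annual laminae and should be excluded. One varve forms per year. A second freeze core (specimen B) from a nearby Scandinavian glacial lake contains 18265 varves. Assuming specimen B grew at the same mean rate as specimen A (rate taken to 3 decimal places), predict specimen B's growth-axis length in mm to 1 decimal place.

1095.9 mm

Specimen A: correcting the raw count gives 9058 − 8 = 9050 true varves.
A: Extension rate ≈ 539.4 / 9050 = 0.060 mm per year.
For B, 0.060 mm/year × 18265 years = 1095.9 mm.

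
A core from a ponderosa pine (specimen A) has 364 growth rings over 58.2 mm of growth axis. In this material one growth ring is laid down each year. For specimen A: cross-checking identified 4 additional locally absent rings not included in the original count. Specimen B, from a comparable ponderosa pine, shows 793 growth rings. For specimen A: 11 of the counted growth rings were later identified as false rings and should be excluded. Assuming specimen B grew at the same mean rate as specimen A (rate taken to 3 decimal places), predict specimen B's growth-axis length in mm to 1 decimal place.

129.3 mm

Specimen A: true growth ring count = 364 − 11 + 4 = 357.
A: Extension rate ≈ 58.2 / 357 = 0.163 mm/year.
Length of B = 0.163 × 793 = 129.3 mm.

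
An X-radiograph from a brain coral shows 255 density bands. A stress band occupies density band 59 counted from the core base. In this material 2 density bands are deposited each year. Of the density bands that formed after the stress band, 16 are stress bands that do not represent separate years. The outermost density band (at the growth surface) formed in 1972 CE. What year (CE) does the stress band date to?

Between density band 59 and the growth surface there are 255 − 59 = 196 density bands.
Removing the 16 false density bands leaves 196 − 16 = 180 true density bands beyond the stress band.
Dividing by 2 density bands per year: 180 / 2 = 90 years.
Counting back 90 years from 1972 CE places the stress band in 1972 − 90 = 1882 CE.

1882 CE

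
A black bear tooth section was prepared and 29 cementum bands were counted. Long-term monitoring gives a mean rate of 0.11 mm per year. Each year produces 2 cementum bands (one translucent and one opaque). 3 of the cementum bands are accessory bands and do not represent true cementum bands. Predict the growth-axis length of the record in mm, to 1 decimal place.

After corrections the count is 29 − 3 = 26 cementum bands.
With 2 cementum bands per year, 26 / 2 = 13 years.
Length ≈ 0.11 × 13 = 1.4 mm.

1.4 mm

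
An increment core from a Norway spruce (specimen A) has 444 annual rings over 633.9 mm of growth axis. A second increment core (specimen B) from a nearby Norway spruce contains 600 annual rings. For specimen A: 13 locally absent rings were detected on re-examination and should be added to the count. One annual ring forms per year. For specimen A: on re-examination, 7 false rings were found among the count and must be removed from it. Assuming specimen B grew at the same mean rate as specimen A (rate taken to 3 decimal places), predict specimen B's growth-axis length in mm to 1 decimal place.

845.4 mm

Specimen A: adjusted count: 444 − 7 + 13 = 450 annual rings.
A: Mean rate = 633.9 mm / 450 years ≈ 1.409 mm per year.
For B, 1.409 mm/year × 600 years = 845.4 mm.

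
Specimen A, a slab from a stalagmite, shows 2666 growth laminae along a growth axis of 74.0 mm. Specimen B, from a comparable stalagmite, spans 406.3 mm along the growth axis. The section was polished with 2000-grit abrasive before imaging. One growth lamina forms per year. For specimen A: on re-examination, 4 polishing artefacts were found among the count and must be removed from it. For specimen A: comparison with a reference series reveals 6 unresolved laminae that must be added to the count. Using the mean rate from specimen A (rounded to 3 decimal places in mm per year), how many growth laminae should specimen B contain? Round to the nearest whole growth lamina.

14511 growth laminae

Specimen A: after corrections the count is 2666 − 4 + 6 = 2668 growth laminae.
A: Extension rate ≈ 74.0 / 2668 = 0.028 mm/yr.
For B, 406.3 / 0.028 = 14510.71 years ≈ 14511 growth laminae.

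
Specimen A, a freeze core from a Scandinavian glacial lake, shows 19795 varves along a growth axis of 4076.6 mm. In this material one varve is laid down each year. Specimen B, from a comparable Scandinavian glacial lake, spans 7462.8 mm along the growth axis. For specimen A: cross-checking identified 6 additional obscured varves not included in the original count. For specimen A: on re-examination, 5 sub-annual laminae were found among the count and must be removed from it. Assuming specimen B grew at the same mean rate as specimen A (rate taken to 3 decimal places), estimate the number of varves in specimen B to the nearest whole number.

Specimen A: true varve count = 19795 − 5 + 6 = 19796.
A: Mean rate = 4076.6 mm / 19796 years ≈ 0.206 mm/yr.
For B, 7462.8 / 0.206 = 36227.18 years ≈ 36227 varves.

36227 varves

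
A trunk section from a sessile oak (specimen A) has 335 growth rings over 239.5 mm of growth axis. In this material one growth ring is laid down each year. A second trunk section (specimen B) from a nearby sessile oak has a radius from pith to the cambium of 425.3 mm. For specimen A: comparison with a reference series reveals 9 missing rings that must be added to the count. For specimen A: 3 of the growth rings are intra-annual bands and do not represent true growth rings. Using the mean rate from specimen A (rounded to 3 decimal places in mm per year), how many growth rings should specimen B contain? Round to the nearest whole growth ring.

606 growth rings

Specimen A: adjusted count: 335 − 3 + 9 = 341 growth rings.
A: Mean rate = 239.5 mm / 341 years ≈ 0.702 mm/year.
Specimen B: 425.3 mm / 0.702 mm per year = 605.84 years ≈ 606 growth rings.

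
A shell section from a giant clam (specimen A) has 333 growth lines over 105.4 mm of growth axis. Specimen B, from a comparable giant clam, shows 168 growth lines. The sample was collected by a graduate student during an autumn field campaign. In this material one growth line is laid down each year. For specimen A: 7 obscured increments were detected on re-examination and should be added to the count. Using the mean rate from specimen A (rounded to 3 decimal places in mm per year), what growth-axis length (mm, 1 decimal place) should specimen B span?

Specimen A: correcting the raw count gives 333 + 7 = 340 true growth lines.
A: 105.4 mm over 340 years gives 105.4 / 340 ≈ 0.310 mm/year.
For B, 0.310 mm/year × 168 years = 52.1 mm.

52.1 mm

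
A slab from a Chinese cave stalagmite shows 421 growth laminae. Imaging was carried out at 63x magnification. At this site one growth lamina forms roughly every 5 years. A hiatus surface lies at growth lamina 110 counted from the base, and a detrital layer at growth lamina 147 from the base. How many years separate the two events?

185 years

147 − 110 = 37 growth laminae lie between the two events.
At 5 years per growth lamina, 37 × 5 = 185 years.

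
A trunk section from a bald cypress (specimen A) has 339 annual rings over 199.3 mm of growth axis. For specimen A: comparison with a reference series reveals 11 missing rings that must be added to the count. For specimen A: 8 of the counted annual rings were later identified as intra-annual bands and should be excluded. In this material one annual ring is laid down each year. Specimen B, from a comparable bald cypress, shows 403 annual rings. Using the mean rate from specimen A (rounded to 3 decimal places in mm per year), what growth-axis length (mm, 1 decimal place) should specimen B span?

Specimen A: correcting the raw count gives 339 − 8 + 11 = 342 true annual rings.
A: Extension rate ≈ 199.3 / 342 = 0.583 mm per year.
Length of B = 0.583 × 403 = 234.9 mm.

234.9 mm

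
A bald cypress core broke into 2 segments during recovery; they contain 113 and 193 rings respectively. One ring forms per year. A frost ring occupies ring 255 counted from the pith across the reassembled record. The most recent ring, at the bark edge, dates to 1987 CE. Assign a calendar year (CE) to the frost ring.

1936 CE

Total rings = 113 + 193 = 306.
306 − 255 = 51 rings lie beyond the frost ring toward the bark edge.
1987 − 51 = 1936 CE.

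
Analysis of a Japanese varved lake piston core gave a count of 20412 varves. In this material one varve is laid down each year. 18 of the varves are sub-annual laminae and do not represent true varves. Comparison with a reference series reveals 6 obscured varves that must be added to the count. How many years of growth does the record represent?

20400 years

Correcting the raw count gives 20412 − 18 + 6 = 20400 true varves.
With a one-to-one varve periodicity this is 20400 years.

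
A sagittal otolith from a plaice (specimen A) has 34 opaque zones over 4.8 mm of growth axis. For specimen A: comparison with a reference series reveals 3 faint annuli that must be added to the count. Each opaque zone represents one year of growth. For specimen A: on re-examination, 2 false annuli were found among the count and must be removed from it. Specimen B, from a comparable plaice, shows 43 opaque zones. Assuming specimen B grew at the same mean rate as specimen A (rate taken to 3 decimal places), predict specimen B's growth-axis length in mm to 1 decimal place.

5.9 mm

Specimen A: true opaque zone count = 34 − 2 + 3 = 35.
A: Extension rate ≈ 4.8 / 35 = 0.137 mm/yr.
For B, 0.137 mm/year × 43 years = 5.9 mm.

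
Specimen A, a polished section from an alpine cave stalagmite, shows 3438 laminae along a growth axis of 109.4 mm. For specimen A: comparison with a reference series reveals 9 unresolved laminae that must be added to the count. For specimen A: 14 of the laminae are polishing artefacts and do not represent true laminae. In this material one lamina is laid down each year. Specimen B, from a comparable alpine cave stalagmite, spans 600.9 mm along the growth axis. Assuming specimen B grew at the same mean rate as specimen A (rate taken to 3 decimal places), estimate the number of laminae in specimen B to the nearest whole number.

Specimen A: after corrections the count is 3438 − 14 + 9 = 3433 laminae.
A: 109.4 mm over 3433 years gives 109.4 / 3433 ≈ 0.032 mm/year.
B spans 600.9 / 0.032 = 18778.12 years ≈ 18778 laminae.

18778 laminae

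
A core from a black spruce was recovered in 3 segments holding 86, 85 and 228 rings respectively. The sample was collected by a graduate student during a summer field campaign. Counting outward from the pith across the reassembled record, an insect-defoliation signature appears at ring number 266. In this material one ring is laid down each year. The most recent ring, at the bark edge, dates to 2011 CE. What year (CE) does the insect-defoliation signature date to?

1878 CE

Total rings = 86 + 85 + 228 = 399.
The insect-defoliation signature sits at ring 266 from the pith, so 399 − 266 = 133 rings formed after it.
2011 − 133 = 1878 CE.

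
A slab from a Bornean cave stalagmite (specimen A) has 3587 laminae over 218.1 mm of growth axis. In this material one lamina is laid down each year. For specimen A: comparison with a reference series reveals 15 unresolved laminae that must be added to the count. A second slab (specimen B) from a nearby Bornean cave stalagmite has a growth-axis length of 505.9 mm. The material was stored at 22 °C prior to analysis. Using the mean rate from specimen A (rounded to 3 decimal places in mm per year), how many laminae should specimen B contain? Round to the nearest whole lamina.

Specimen A: adjusted count: 3587 + 15 = 3602 laminae.
A: 218.1 mm over 3602 years gives 218.1 / 3602 ≈ 0.061 mm per year.
For B, 505.9 / 0.061 = 8293.44 years ≈ 8293 laminae.

8293 laminae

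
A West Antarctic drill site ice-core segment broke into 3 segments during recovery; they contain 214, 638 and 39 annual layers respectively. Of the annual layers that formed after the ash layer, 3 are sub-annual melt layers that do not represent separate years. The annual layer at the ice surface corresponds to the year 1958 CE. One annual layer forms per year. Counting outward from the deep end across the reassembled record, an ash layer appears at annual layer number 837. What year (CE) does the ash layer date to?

1907 CE

Total annual layers = 214 + 638 + 39 = 891.
Between annual layer 837 and the ice surface there are 891 − 837 = 54 annual layers.
Removing the 3 false annual layers leaves 54 − 3 = 51 true annual layers beyond the ash layer.
The annual layer at the ice surface is 1958 CE, so the ash layer dates to 1958 − 51 = 1907 CE.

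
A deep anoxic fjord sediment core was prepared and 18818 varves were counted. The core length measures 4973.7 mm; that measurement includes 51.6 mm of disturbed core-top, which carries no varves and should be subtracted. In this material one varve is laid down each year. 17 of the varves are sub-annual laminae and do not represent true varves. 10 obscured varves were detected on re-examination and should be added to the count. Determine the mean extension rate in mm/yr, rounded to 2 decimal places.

0.26 mm/yr

After corrections the count is 18818 − 17 + 10 = 18811 varves.
Net length = 4973.7 − 51.6 = 4922.1 mm.
Extension rate ≈ 4922.1 / 18811 = 0.26 mm/yr.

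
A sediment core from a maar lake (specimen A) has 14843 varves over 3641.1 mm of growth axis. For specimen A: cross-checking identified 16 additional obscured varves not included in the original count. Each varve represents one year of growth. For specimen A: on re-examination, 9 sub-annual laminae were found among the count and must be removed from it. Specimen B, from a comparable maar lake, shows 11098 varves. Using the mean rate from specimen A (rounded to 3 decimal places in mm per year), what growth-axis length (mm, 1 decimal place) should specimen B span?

Specimen A: after corrections the count is 14843 − 9 + 16 = 14850 varves.
A: Extension rate ≈ 3641.1 / 14850 = 0.245 mm per year.
For B, 0.245 mm/year × 11098 years = 2719.0 mm.

2719.0 mm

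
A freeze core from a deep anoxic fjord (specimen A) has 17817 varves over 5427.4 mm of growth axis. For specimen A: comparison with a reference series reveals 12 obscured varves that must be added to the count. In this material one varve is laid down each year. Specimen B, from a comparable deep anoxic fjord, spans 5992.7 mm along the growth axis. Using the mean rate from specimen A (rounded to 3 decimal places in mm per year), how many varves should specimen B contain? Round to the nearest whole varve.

19713 varves

Specimen A: correcting the raw count gives 17817 + 12 = 17829 true varves.
A: Mean rate = 5427.4 mm / 17829 years ≈ 0.304 mm per year.
For B, 5992.7 / 0.304 = 19712.83 years ≈ 19713 varves.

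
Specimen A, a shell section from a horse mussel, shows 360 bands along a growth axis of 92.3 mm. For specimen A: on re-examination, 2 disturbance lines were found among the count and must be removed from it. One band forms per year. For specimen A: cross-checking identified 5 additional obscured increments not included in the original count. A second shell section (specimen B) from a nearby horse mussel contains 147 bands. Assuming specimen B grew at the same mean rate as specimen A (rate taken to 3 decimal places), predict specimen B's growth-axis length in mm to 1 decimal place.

Specimen A: after corrections the count is 360 − 2 + 5 = 363 bands.
A: 92.3 mm over 363 years gives 92.3 / 363 ≈ 0.254 mm/year.
For B, 0.254 mm/year × 147 years = 37.3 mm.

37.3 mm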